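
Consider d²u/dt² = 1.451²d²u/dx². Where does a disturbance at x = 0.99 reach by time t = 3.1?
Domain of influence: [-3.5081, 5.4881]. Data at x = 0.99 spreads outward at speed 1.451.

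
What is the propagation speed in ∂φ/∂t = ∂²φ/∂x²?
Infinite. The heat equation is parabolic, not hyperbolic, so disturbances propagate instantly.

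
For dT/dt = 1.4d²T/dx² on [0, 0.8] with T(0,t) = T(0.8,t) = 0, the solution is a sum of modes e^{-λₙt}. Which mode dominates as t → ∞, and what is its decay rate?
Eigenvalues: λₙ = 1.4n²π²/0.8².
First three modes:
  n=1: λ₁ = 1.4π²/0.8² ≈ 21.59
  n=2: λ₂ = 5.6π²/0.8² ≈ 86.359 (4× faster decay)
  n=3: λ₃ = 12.6π²/0.8² ≈ 194.308 (9× faster decay)
As t → ∞, higher modes decay exponentially faster. The n=1 mode dominates: T ~ c₁ sin(πx/0.8) e^{-λ₁t}.
Decay rate: λ₁ = 1.4π²/0.8² ≈ 21.59.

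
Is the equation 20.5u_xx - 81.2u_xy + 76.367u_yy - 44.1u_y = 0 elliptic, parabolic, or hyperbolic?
Computing B² - 4AC with A = 20.5, B = -81.2, C = 76.367: discriminant = 331.346 (positive). Answer: hyperbolic.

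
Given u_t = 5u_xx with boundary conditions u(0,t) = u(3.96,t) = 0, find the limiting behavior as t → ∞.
u → 0. Heat diffuses out through both boundaries.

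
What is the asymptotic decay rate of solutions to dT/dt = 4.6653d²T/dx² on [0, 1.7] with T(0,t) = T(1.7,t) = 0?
Eigenvalues: λₙ = 4.6653n²π²/1.7².
First three modes:
  n=1: λ₁ = 4.6653π²/1.7² ≈ 15.932
  n=2: λ₂ = 18.6612π²/1.7² ≈ 63.73 (4× faster decay)
  n=3: λ₃ = 41.9877π²/1.7² ≈ 143.392 (9× faster decay)
As t → ∞, higher modes decay exponentially faster. The n=1 mode dominates: T ~ c₁ sin(πx/1.7) e^{-λ₁t}.
Decay rate: λ₁ = 4.6653π²/1.7² ≈ 15.932.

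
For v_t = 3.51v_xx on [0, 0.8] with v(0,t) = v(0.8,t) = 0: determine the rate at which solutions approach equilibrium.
Eigenvalues: λₙ = 3.51n²π²/0.8².
First three modes:
  n=1: λ₁ = 3.51π²/0.8² ≈ 54.129
  n=2: λ₂ = 14.04π²/0.8² ≈ 216.514 (4× faster decay)
  n=3: λ₃ = 31.59π²/0.8² ≈ 487.158 (9× faster decay)
As t → ∞, higher modes decay exponentially faster. The n=1 mode dominates: v ~ c₁ sin(πx/0.8) e^{-λ₁t}.
Decay rate: λ₁ = 3.51π²/0.8² ≈ 54.129.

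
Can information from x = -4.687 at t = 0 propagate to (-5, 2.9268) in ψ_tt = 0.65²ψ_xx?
Yes. The domain of dependence is [-6.90242, -3.09758], and -4.687 ∈ [-6.90242, -3.09758].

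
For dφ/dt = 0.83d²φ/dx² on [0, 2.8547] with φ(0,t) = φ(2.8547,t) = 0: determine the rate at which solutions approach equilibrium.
Eigenvalues: λₙ = 0.83n²π²/2.8547².
First three modes:
  n=1: λ₁ = 0.83π²/2.8547² ≈ 1.005
  n=2: λ₂ = 3.32π²/2.8547² ≈ 4.021 (4× faster decay)
  n=3: λ₃ = 7.47π²/2.8547² ≈ 9.047 (9× faster decay)
As t → ∞, higher modes decay exponentially faster. The n=1 mode dominates: φ ~ c₁ sin(πx/2.8547) e^{-λ₁t}.
Decay rate: λ₁ = 0.83π²/2.8547² ≈ 1.005.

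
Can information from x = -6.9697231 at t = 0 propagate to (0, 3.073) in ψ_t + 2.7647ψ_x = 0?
No. Only data at x = -8.4959231 affects (0, 3.073). Advection has one-way propagation along characteristics.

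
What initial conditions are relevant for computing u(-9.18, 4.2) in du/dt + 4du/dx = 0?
A single point: x = -25.98. The characteristic through (-9.18, 4.2) is x - 4t = const, so x = -9.18 - 4·4.2 = -25.98.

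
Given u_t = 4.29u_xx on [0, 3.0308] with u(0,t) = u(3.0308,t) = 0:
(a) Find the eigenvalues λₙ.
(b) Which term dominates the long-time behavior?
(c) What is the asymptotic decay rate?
Eigenvalues: λₙ = 4.29n²π²/3.0308².
First three modes:
  n=1: λ₁ = 4.29π²/3.0308² ≈ 4.609
  n=2: λ₂ = 17.16π²/3.0308² ≈ 18.438 (4× faster decay)
  n=3: λ₃ = 38.61π²/3.0308² ≈ 41.484 (9× faster decay)
As t → ∞, higher modes decay exponentially faster. The n=1 mode dominates: u ~ c₁ sin(πx/3.0308) e^{-λ₁t}.
Decay rate: λ₁ = 4.29π²/3.0308² ≈ 4.609.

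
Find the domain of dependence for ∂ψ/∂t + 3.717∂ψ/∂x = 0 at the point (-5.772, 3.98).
A single point: x = -20.56566. The characteristic through (-5.772, 3.98) is x - 3.717t = const, so x = -5.772 - 3.717·3.98 = -20.56566.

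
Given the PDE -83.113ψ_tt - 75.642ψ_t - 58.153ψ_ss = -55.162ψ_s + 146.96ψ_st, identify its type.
Rewriting in standard form: -58.153ψ_ss - 146.96ψ_st - 83.113ψ_tt + 55.162ψ_s - 75.642ψ_t = 0. The second-order coefficients are A = -58.153, B = -146.96, C = -83.113. Since B² - 4AC = 2264.160444 > 0, this is a hyperbolic PDE.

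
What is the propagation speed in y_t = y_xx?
Infinite. The heat equation is parabolic, not hyperbolic, so disturbances propagate instantly.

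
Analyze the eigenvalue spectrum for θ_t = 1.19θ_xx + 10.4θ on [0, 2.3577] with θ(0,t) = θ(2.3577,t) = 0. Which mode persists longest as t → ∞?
Eigenvalues: λₙ = 1.19n²π²/2.3577² - 10.4.
First three modes:
  n=1: λ₁ = 1.19π²/2.3577² - 10.4 ≈ -8.287
  n=2: λ₂ = 4.76π²/2.3577² - 10.4 ≈ -1.949
  n=3: λ₃ = 10.71π²/2.3577² - 10.4 ≈ 8.616
Since 1.19π²/2.3577² ≈ 2.113 < 10.4, λ₁ < 0.
The n=1 mode grows fastest (−λₙ is largest for n=1) → dominates.
Asymptotic: θ ~ c₁ sin(πx/2.3577) e^{8.287t} (exponential growth at rate −λ₁ ≈ 8.287).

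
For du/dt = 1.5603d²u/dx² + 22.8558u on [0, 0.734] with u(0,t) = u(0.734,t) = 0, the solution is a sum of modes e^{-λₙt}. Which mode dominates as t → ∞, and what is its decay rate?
Eigenvalues: λₙ = 1.5603n²π²/0.734² - 22.8558.
First three modes:
  n=1: λ₁ = 1.5603π²/0.734² - 22.8558 ≈ 5.728
  n=2: λ₂ = 6.2412π²/0.734² - 22.8558 ≈ 91.478
  n=3: λ₃ = 14.0427π²/0.734² - 22.8558 ≈ 234.396
Since 1.5603π²/0.734² ≈ 28.584 > 22.8558, all λₙ > 0.
The n=1 mode decays slowest → dominates as t → ∞.
Asymptotic: u ~ c₁ sin(πx/0.734) e^{-λ₁t} with decay rate λ₁ ≈ 5.728.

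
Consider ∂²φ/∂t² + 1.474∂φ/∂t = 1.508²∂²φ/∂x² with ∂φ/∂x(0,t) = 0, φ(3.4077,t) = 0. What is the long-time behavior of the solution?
As t → ∞, φ → 0. Damping (γ=1.474) dissipates energy; oscillations decay exponentially.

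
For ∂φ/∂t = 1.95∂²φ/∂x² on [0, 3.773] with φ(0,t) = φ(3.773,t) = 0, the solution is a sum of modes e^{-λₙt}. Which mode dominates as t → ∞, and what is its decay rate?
Eigenvalues: λₙ = 1.95n²π²/3.773².
First three modes:
  n=1: λ₁ = 1.95π²/3.773² ≈ 1.352
  n=2: λ₂ = 7.8π²/3.773² ≈ 5.408 (4× faster decay)
  n=3: λ₃ = 17.55π²/3.773² ≈ 12.168 (9× faster decay)
As t → ∞, higher modes decay exponentially faster. The n=1 mode dominates: φ ~ c₁ sin(πx/3.773) e^{-λ₁t}.
Decay rate: λ₁ = 1.95π²/3.773² ≈ 1.352.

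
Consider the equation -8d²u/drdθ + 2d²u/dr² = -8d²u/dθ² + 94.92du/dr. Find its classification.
Rewriting in standard form: 2d²u/dr² - 8d²u/drdθ + 8d²u/dθ² - 94.92du/dr = 0. Parabolic. (A = 2, B = -8, C = 8 gives B² - 4AC = 0.)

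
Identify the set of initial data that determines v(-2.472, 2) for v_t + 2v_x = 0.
A single point: x = -6.472. The characteristic through (-2.472, 2) is x - 2t = const, so x = -2.472 - 2·2 = -6.472.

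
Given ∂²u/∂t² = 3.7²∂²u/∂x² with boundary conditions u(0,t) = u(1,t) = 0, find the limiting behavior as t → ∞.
u oscillates (no decay). Energy is conserved; the solution oscillates indefinitely as standing waves.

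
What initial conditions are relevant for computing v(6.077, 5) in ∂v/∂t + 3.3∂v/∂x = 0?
A single point: x = -10.423. The characteristic through (6.077, 5) is x - 3.3t = const, so x = 6.077 - 3.3·5 = -10.423.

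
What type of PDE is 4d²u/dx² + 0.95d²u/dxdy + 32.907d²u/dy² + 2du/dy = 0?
With A = 4, B = 0.95, C = 32.907, the discriminant is -525.6095. This is an elliptic PDE.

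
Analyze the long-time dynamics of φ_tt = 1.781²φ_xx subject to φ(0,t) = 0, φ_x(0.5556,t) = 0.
Long-time behavior: φ oscillates (no decay). Energy is conserved; the solution oscillates indefinitely as standing waves.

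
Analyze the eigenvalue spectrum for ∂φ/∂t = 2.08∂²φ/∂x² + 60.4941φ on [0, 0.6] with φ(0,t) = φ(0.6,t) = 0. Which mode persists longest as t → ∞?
Eigenvalues: λₙ = 2.08n²π²/0.6² - 60.4941.
First three modes:
  n=1: λ₁ = 2.08π²/0.6² - 60.4941 ≈ -3.47
  n=2: λ₂ = 8.32π²/0.6² - 60.4941 ≈ 167.603
  n=3: λ₃ = 18.72π²/0.6² - 60.4941 ≈ 452.725
Since 2.08π²/0.6² ≈ 57.024 < 60.4941, λ₁ < 0.
The n=1 mode grows fastest (−λₙ is largest for n=1) → dominates.
Asymptotic: φ ~ c₁ sin(πx/0.6) e^{3.47t} (exponential growth at rate −λ₁ ≈ 3.47).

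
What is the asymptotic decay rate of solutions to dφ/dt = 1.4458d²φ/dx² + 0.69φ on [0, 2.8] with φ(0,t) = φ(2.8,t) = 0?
Eigenvalues: λₙ = 1.4458n²π²/2.8² - 0.69.
First three modes:
  n=1: λ₁ = 1.4458π²/2.8² - 0.69 ≈ 1.13
  n=2: λ₂ = 5.7832π²/2.8² - 0.69 ≈ 6.59
  n=3: λ₃ = 13.0122π²/2.8² - 0.69 ≈ 15.691
Since 1.4458π²/2.8² ≈ 1.82 > 0.69, all λₙ > 0.
The n=1 mode decays slowest → dominates as t → ∞.
Asymptotic: φ ~ c₁ sin(πx/2.8) e^{-λ₁t} with decay rate λ₁ ≈ 1.13.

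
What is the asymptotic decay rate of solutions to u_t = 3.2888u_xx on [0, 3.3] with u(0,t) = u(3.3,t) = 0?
Eigenvalues: λₙ = 3.2888n²π²/3.3².
First three modes:
  n=1: λ₁ = 3.2888π²/3.3² ≈ 2.981
  n=2: λ₂ = 13.1552π²/3.3² ≈ 11.923 (4× faster decay)
  n=3: λ₃ = 29.5992π²/3.3² ≈ 26.826 (9× faster decay)
As t → ∞, higher modes decay exponentially faster. The n=1 mode dominates: u ~ c₁ sin(πx/3.3) e^{-λ₁t}.
Decay rate: λ₁ = 3.2888π²/3.3² ≈ 2.981.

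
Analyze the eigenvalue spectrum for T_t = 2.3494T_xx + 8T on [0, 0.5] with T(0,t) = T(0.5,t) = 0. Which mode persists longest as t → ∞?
Eigenvalues: λₙ = 2.3494n²π²/0.5² - 8.
First three modes:
  n=1: λ₁ = 2.3494π²/0.5² - 8 ≈ 84.751
  n=2: λ₂ = 9.3976π²/0.5² - 8 ≈ 363.002
  n=3: λ₃ = 21.1446π²/0.5² - 8 ≈ 826.755
Since 2.3494π²/0.5² ≈ 92.751 > 8, all λₙ > 0.
The n=1 mode decays slowest → dominates as t → ∞.
Asymptotic: T ~ c₁ sin(πx/0.5) e^{-λ₁t} with decay rate λ₁ ≈ 84.751.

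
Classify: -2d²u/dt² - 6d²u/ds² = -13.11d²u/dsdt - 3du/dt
Rewriting in standard form: -6d²u/ds² + 13.11d²u/dsdt - 2d²u/dt² + 3du/dt = 0. Hyperbolic (discriminant = 123.8721).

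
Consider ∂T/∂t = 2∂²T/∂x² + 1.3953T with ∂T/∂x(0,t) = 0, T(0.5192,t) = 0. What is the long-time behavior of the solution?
As t → ∞, T → 0. Diffusion dominates reaction (r=1.3953 < κπ²/(4L²)≈18.31); solution decays.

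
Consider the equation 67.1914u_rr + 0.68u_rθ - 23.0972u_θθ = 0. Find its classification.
Hyperbolic. (A = 67.1914, B = 0.68, C = -23.0972 gives B² - 4AC = 6208.19521632.)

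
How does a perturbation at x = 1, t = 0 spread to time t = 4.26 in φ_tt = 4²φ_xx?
Domain of influence: [-16.04, 18.04]. Data at x = 1 spreads outward at speed 4.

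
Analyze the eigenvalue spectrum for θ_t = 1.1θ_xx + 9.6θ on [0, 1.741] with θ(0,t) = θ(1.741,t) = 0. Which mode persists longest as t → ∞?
Eigenvalues: λₙ = 1.1n²π²/1.741² - 9.6.
First three modes:
  n=1: λ₁ = 1.1π²/1.741² - 9.6 ≈ -6.018
  n=2: λ₂ = 4.4π²/1.741² - 9.6 ≈ 4.727
  n=3: λ₃ = 9.9π²/1.741² - 9.6 ≈ 22.636
Since 1.1π²/1.741² ≈ 3.582 < 9.6, λ₁ < 0.
The n=1 mode grows fastest (−λₙ is largest for n=1) → dominates.
Asymptotic: θ ~ c₁ sin(πx/1.741) e^{6.018t} (exponential growth at rate −λ₁ ≈ 6.018).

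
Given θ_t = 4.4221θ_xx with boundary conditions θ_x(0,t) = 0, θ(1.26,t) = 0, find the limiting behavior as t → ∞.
θ → 0. Heat escapes through the Dirichlet boundary.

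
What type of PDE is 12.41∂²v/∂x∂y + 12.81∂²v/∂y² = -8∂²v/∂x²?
Rewriting in standard form: 8∂²v/∂x² + 12.41∂²v/∂x∂y + 12.81∂²v/∂y² = 0. With A = 8, B = 12.41, C = 12.81, the discriminant is -255.9119. This is an elliptic PDE.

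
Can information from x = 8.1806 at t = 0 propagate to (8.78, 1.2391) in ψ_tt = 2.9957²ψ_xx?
Yes. The domain of dependence is [5.06802813, 12.49197187], and 8.1806 ∈ [5.06802813, 12.49197187].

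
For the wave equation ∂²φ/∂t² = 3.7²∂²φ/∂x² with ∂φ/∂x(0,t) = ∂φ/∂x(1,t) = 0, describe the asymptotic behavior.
φ oscillates about a mean that drifts linearly in t (generically unbounded; no decay). There is no damping, so the nonconstant modes persist as standing waves (energy conserved, no decay). But with Neumann conditions at both ends the constant mode has eigenvalue 0: the spatial mean M(t) of φ satisfies M'' = 0, so M(t) = M(0) + M'(0)·t. Unless the initial velocity has zero mean (∫φ_t(x,0)dx = 0), the solution grows linearly in t (unbounded, though not exponentially); if it does have zero mean, the solution stays bounded and simply oscillates.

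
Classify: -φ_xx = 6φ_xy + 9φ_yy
Rewriting in standard form: -φ_xx - 6φ_xy - 9φ_yy = 0. Parabolic (discriminant = 0).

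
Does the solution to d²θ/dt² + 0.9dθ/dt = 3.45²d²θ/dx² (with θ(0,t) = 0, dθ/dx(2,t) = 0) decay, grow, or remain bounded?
θ → 0. Damping (γ=0.9) dissipates energy; oscillations decay exponentially.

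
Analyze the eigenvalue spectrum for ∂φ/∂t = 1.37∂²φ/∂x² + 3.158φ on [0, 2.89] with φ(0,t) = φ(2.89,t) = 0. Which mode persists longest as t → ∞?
Eigenvalues: λₙ = 1.37n²π²/2.89² - 3.158.
First three modes:
  n=1: λ₁ = 1.37π²/2.89² - 3.158 ≈ -1.539
  n=2: λ₂ = 5.48π²/2.89² - 3.158 ≈ 3.318
  n=3: λ₃ = 12.33π²/2.89² - 3.158 ≈ 11.412
Since 1.37π²/2.89² ≈ 1.619 < 3.158, λ₁ < 0.
The n=1 mode grows fastest (−λₙ is largest for n=1) → dominates.
Asymptotic: φ ~ c₁ sin(πx/2.89) e^{1.539t} (exponential growth at rate −λ₁ ≈ 1.539).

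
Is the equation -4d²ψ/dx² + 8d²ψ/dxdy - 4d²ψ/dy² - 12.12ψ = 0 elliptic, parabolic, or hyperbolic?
Computing B² - 4AC with A = -4, B = 8, C = -4: discriminant = 0 (zero). Answer: parabolic.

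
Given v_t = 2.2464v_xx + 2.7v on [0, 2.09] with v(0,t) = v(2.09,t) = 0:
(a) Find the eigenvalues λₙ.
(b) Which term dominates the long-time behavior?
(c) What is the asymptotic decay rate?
Eigenvalues: λₙ = 2.2464n²π²/2.09² - 2.7.
First three modes:
  n=1: λ₁ = 2.2464π²/2.09² - 2.7 ≈ 2.376
  n=2: λ₂ = 8.9856π²/2.09² - 2.7 ≈ 17.603
  n=3: λ₃ = 20.2176π²/2.09² - 2.7 ≈ 42.981
Since 2.2464π²/2.09² ≈ 5.076 > 2.7, all λₙ > 0.
The n=1 mode decays slowest → dominates as t → ∞.
Asymptotic: v ~ c₁ sin(πx/2.09) e^{-λ₁t} with decay rate λ₁ ≈ 2.376.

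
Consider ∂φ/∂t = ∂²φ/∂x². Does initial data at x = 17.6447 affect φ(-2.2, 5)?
Yes, for any finite x. The heat equation has infinite propagation speed, so all initial data affects all points at any t > 0.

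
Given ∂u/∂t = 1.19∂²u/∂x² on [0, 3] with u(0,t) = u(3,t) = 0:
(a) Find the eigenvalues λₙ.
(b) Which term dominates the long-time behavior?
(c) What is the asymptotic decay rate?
Eigenvalues: λₙ = 1.19n²π²/3².
First three modes:
  n=1: λ₁ = 1.19π²/3² ≈ 1.305
  n=2: λ₂ = 4.76π²/3² ≈ 5.22 (4× faster decay)
  n=3: λ₃ = 10.71π²/3² ≈ 11.745 (9× faster decay)
As t → ∞, higher modes decay exponentially faster. The n=1 mode dominates: u ~ c₁ sin(πx/3) e^{-λ₁t}.
Decay rate: λ₁ = 1.19π²/3² ≈ 1.305.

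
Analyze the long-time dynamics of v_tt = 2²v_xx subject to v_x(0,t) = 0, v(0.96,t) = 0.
Long-time behavior: v oscillates (no decay). Energy is conserved; the solution oscillates indefinitely as standing waves.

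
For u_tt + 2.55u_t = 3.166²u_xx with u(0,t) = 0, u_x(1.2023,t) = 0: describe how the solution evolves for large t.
u → 0. Damping (γ=2.55) dissipates energy; oscillations decay exponentially.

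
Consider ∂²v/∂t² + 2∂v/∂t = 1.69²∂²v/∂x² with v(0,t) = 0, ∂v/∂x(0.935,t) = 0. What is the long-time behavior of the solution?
As t → ∞, v → 0. Damping (γ=2) dissipates energy; oscillations decay exponentially.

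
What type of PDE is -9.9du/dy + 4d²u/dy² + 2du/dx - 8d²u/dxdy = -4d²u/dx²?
Rewriting in standard form: 4d²u/dx² - 8d²u/dxdy + 4d²u/dy² + 2du/dx - 9.9du/dy = 0. With A = 4, B = -8, C = 4, the discriminant is 0. This is a parabolic PDE.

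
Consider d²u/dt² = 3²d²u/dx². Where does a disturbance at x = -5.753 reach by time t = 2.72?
Domain of influence: [-13.913, 2.407]. Data at x = -5.753 spreads outward at speed 3.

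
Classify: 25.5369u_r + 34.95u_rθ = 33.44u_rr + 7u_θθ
Rewriting in standard form: -33.44u_rr + 34.95u_rθ - 7u_θθ + 25.5369u_r = 0. Hyperbolic (discriminant = 285.1825).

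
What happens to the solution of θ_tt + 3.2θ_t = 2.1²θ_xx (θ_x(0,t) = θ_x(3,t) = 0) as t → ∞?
θ → constant (steady state). Damping (γ=3.2) dissipates the nonconstant modes; with Neumann BCs the spatial average obeys M''+γM'=0 and tends to a finite limit.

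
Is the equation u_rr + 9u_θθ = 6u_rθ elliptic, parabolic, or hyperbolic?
Rewriting in standard form: u_rr - 6u_rθ + 9u_θθ = 0. Computing B² - 4AC with A = 1, B = -6, C = 9: discriminant = 0 (zero). Answer: parabolic.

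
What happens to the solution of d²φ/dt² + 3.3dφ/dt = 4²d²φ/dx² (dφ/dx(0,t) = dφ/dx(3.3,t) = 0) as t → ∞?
φ → constant (steady state). Damping (γ=3.3) dissipates the nonconstant modes; with Neumann BCs the spatial average obeys M''+γM'=0 and tends to a finite limit.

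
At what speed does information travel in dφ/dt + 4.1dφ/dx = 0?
Speed = 4.1. Information travels along x - 4.1t = const (rightward).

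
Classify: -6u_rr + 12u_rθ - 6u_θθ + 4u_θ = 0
Parabolic (discriminant = 0).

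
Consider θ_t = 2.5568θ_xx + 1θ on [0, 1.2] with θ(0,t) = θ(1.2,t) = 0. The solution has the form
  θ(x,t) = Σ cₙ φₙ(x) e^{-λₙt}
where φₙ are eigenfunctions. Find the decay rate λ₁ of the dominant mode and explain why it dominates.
Eigenvalues: λₙ = 2.5568n²π²/1.2² - 1.
First three modes:
  n=1: λ₁ = 2.5568π²/1.2² - 1 ≈ 16.524
  n=2: λ₂ = 10.2272π²/1.2² - 1 ≈ 69.096
  n=3: λ₃ = 23.0112π²/1.2² - 1 ≈ 156.716
Since 2.5568π²/1.2² ≈ 17.524 > 1, all λₙ > 0.
The n=1 mode decays slowest → dominates as t → ∞.
Asymptotic: θ ~ c₁ sin(πx/1.2) e^{-λ₁t} with decay rate λ₁ ≈ 16.524.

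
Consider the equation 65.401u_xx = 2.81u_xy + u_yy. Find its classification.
Rewriting in standard form: 65.401u_xx - 2.81u_xy - u_yy = 0. Hyperbolic. (A = 65.401, B = -2.81, C = -1 gives B² - 4AC = 269.5001.)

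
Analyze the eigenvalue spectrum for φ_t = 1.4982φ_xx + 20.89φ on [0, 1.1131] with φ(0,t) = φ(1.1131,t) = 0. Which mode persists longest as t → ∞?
Eigenvalues: λₙ = 1.4982n²π²/1.1131² - 20.89.
First three modes:
  n=1: λ₁ = 1.4982π²/1.1131² - 20.89 ≈ -8.956
  n=2: λ₂ = 5.9928π²/1.1131² - 20.89 ≈ 26.848
  n=3: λ₃ = 13.4838π²/1.1131² - 20.89 ≈ 86.52
Since 1.4982π²/1.1131² ≈ 11.934 < 20.89, λ₁ < 0.
The n=1 mode grows fastest (−λₙ is largest for n=1) → dominates.
Asymptotic: φ ~ c₁ sin(πx/1.1131) e^{8.956t} (exponential growth at rate −λ₁ ≈ 8.956).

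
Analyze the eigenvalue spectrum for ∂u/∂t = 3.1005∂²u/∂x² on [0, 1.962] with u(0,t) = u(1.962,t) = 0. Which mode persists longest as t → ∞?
Eigenvalues: λₙ = 3.1005n²π²/1.962².
First three modes:
  n=1: λ₁ = 3.1005π²/1.962² ≈ 7.949
  n=2: λ₂ = 12.402π²/1.962² ≈ 31.798 (4× faster decay)
  n=3: λ₃ = 27.9045π²/1.962² ≈ 71.544 (9× faster decay)
As t → ∞, higher modes decay exponentially faster. The n=1 mode dominates: u ~ c₁ sin(πx/1.962) e^{-λ₁t}.
Decay rate: λ₁ = 3.1005π²/1.962² ≈ 7.949.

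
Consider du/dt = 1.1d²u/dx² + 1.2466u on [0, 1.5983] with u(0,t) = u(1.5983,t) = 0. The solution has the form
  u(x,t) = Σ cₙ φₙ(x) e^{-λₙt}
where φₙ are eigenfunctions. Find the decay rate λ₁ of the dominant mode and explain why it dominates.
Eigenvalues: λₙ = 1.1n²π²/1.5983² - 1.2466.
First three modes:
  n=1: λ₁ = 1.1π²/1.5983² - 1.2466 ≈ 3.003
  n=2: λ₂ = 4.4π²/1.5983² - 1.2466 ≈ 15.753
  n=3: λ₃ = 9.9π²/1.5983² - 1.2466 ≈ 37.002
Since 1.1π²/1.5983² ≈ 4.25 > 1.2466, all λₙ > 0.
The n=1 mode decays slowest → dominates as t → ∞.
Asymptotic: u ~ c₁ sin(πx/1.5983) e^{-λ₁t} with decay rate λ₁ ≈ 3.003.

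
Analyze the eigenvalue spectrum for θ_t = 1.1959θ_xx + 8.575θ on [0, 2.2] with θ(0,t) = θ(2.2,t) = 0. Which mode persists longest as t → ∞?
Eigenvalues: λₙ = 1.1959n²π²/2.2² - 8.575.
First three modes:
  n=1: λ₁ = 1.1959π²/2.2² - 8.575 ≈ -6.136
  n=2: λ₂ = 4.7836π²/2.2² - 8.575 ≈ 1.18
  n=3: λ₃ = 10.7631π²/2.2² - 8.575 ≈ 13.373
Since 1.1959π²/2.2² ≈ 2.439 < 8.575, λ₁ < 0.
The n=1 mode grows fastest (−λₙ is largest for n=1) → dominates.
Asymptotic: θ ~ c₁ sin(πx/2.2) e^{6.136t} (exponential growth at rate −λ₁ ≈ 6.136).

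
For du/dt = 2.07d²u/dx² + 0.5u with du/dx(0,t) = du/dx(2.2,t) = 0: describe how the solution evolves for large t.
u grows unboundedly. With Neumann BCs the constant mode has diffusion eigenvalue 0, so any r > 0 makes it grow like e^(0.5t); solution grows exponentially.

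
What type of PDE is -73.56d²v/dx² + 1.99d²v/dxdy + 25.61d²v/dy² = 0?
With A = -73.56, B = 1.99, C = 25.61, the discriminant is 7539.4465. This is a hyperbolic PDE.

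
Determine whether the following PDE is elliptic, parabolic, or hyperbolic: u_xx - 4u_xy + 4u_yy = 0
Coefficients: A = 1, B = -4, C = 4. B² - 4AC = 0, which is zero, so the equation is parabolic.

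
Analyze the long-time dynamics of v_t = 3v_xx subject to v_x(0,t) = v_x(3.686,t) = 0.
Long-time behavior: v → constant (steady state). Heat is conserved (no flux at boundaries); solution approaches the spatial average.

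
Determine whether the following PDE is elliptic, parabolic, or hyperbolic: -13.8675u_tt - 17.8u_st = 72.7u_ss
Rewriting in standard form: -72.7u_ss - 17.8u_st - 13.8675u_tt = 0. Coefficients: A = -72.7, B = -17.8, C = -13.8675. B² - 4AC = -3715.829, which is negative, so the equation is elliptic.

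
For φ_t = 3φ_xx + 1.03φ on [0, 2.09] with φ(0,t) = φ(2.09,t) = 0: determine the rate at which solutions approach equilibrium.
Eigenvalues: λₙ = 3n²π²/2.09² - 1.03.
First three modes:
  n=1: λ₁ = 3π²/2.09² - 1.03 ≈ 5.748
  n=2: λ₂ = 12π²/2.09² - 1.03 ≈ 26.084
  n=3: λ₃ = 27π²/2.09² - 1.03 ≈ 59.976
Since 3π²/2.09² ≈ 6.778 > 1.03, all λₙ > 0.
The n=1 mode decays slowest → dominates as t → ∞.
Asymptotic: φ ~ c₁ sin(πx/2.09) e^{-λ₁t} with decay rate λ₁ ≈ 5.748.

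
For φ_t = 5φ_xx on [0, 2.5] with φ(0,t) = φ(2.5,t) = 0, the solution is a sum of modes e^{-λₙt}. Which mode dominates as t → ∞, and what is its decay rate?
Eigenvalues: λₙ = 5n²π²/2.5².
First three modes:
  n=1: λ₁ = 5π²/2.5² ≈ 7.896
  n=2: λ₂ = 20π²/2.5² ≈ 31.583 (4× faster decay)
  n=3: λ₃ = 45π²/2.5² ≈ 71.061 (9× faster decay)
As t → ∞, higher modes decay exponentially faster. The n=1 mode dominates: φ ~ c₁ sin(πx/2.5) e^{-λ₁t}.
Decay rate: λ₁ = 5π²/2.5² ≈ 7.896.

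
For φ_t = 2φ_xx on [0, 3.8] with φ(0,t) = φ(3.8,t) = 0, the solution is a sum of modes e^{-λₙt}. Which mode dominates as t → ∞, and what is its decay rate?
Eigenvalues: λₙ = 2n²π²/3.8².
First three modes:
  n=1: λ₁ = 2π²/3.8² ≈ 1.367
  n=2: λ₂ = 8π²/3.8² ≈ 5.468 (4× faster decay)
  n=3: λ₃ = 18π²/3.8² ≈ 12.303 (9× faster decay)
As t → ∞, higher modes decay exponentially faster. The n=1 mode dominates: φ ~ c₁ sin(πx/3.8) e^{-λ₁t}.
Decay rate: λ₁ = 2π²/3.8² ≈ 1.367.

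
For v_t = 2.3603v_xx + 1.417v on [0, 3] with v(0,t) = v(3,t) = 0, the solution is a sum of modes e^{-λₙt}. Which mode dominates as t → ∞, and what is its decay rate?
Eigenvalues: λₙ = 2.3603n²π²/3² - 1.417.
First three modes:
  n=1: λ₁ = 2.3603π²/3² - 1.417 ≈ 1.171
  n=2: λ₂ = 9.4412π²/3² - 1.417 ≈ 8.936
  n=3: λ₃ = 21.2427π²/3² - 1.417 ≈ 21.878
Since 2.3603π²/3² ≈ 2.588 > 1.417, all λₙ > 0.
The n=1 mode decays slowest → dominates as t → ∞.
Asymptotic: v ~ c₁ sin(πx/3) e^{-λ₁t} with decay rate λ₁ ≈ 1.171.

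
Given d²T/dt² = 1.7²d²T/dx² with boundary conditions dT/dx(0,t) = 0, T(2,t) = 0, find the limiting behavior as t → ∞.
T oscillates (no decay). Energy is conserved; the solution oscillates indefinitely as standing waves.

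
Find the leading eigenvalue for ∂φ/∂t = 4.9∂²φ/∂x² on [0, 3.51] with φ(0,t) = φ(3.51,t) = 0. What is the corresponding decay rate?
Eigenvalues: λₙ = 4.9n²π²/3.51².
First three modes:
  n=1: λ₁ = 4.9π²/3.51² ≈ 3.925
  n=2: λ₂ = 19.6π²/3.51² ≈ 15.702 (4× faster decay)
  n=3: λ₃ = 44.1π²/3.51² ≈ 35.328 (9× faster decay)
As t → ∞, higher modes decay exponentially faster. The n=1 mode dominates: φ ~ c₁ sin(πx/3.51) e^{-λ₁t}.
Decay rate: λ₁ = 4.9π²/3.51² ≈ 3.925.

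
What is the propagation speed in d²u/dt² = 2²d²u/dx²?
Speed = 2. Information travels along characteristics x = x₀ ± 2t.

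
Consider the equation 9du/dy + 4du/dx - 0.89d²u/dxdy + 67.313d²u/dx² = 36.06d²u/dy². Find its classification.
Rewriting in standard form: 67.313d²u/dx² - 0.89d²u/dxdy - 36.06d²u/dy² + 4du/dx + 9du/dy = 0. Hyperbolic. (A = 67.313, B = -0.89, C = -36.06 gives B² - 4AC = 9710.01922.)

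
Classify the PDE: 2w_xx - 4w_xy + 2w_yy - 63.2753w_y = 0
A = 2, B = -4, C = 2. Discriminant B² - 4AC = 0. Since 0 = 0, parabolic.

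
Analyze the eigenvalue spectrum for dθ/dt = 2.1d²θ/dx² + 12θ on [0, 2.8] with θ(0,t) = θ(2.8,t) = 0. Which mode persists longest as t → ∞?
Eigenvalues: λₙ = 2.1n²π²/2.8² - 12.
First three modes:
  n=1: λ₁ = 2.1π²/2.8² - 12 ≈ -9.356
  n=2: λ₂ = 8.4π²/2.8² - 12 ≈ -1.425
  n=3: λ₃ = 18.9π²/2.8² - 12 ≈ 11.793
Since 2.1π²/2.8² ≈ 2.644 < 12, λ₁ < 0.
The n=1 mode grows fastest (−λₙ is largest for n=1) → dominates.
Asymptotic: θ ~ c₁ sin(πx/2.8) e^{9.356t} (exponential growth at rate −λ₁ ≈ 9.356).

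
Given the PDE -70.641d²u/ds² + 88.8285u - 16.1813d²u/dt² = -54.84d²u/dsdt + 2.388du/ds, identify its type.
Rewriting in standard form: -70.641d²u/ds² + 54.84d²u/dsdt - 16.1813d²u/dt² - 2.388du/ds + 88.8285u = 0. The second-order coefficients are A = -70.641, B = 54.84, C = -16.1813. Since B² - 4AC = -1564.8272532 < 0, this is an elliptic PDE.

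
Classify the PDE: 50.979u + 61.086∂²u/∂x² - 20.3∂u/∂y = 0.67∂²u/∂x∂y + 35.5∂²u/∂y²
Rewriting in standard form: 61.086∂²u/∂x² - 0.67∂²u/∂x∂y - 35.5∂²u/∂y² - 20.3∂u/∂y + 50.979u = 0. A = 61.086, B = -0.67, C = -35.5. Discriminant B² - 4AC = 8674.6609. Since 8674.6609 > 0, hyperbolic.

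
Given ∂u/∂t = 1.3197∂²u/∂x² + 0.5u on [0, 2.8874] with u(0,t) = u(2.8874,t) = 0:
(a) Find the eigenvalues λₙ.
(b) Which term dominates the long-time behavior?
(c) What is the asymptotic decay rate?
Eigenvalues: λₙ = 1.3197n²π²/2.8874² - 0.5.
First three modes:
  n=1: λ₁ = 1.3197π²/2.8874² - 0.5 ≈ 1.062
  n=2: λ₂ = 5.2788π²/2.8874² - 0.5 ≈ 5.749
  n=3: λ₃ = 11.8773π²/2.8874² - 0.5 ≈ 13.561
Since 1.3197π²/2.8874² ≈ 1.562 > 0.5, all λₙ > 0.
The n=1 mode decays slowest → dominates as t → ∞.
Asymptotic: u ~ c₁ sin(πx/2.8874) e^{-λ₁t} with decay rate λ₁ ≈ 1.062.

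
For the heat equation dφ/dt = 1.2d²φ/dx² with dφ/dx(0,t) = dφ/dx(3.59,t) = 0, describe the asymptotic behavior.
φ → constant (steady state). Heat is conserved (no flux at boundaries); solution approaches the spatial average.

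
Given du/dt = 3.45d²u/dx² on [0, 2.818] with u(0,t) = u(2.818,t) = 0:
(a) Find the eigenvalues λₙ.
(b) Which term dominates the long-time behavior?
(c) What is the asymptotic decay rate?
Eigenvalues: λₙ = 3.45n²π²/2.818².
First three modes:
  n=1: λ₁ = 3.45π²/2.818² ≈ 4.288
  n=2: λ₂ = 13.8π²/2.818² ≈ 17.151 (4× faster decay)
  n=3: λ₃ = 31.05π²/2.818² ≈ 38.59 (9× faster decay)
As t → ∞, higher modes decay exponentially faster. The n=1 mode dominates: u ~ c₁ sin(πx/2.818) e^{-λ₁t}.
Decay rate: λ₁ = 3.45π²/2.818² ≈ 4.288.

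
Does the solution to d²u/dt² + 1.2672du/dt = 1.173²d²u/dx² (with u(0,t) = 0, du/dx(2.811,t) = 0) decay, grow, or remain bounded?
u → 0. Damping (γ=1.2672) dissipates energy; oscillations decay exponentially.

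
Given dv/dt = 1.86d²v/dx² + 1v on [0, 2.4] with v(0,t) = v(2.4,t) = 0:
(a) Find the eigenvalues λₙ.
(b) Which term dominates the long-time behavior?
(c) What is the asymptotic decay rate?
Eigenvalues: λₙ = 1.86n²π²/2.4² - 1.
First three modes:
  n=1: λ₁ = 1.86π²/2.4² - 1 ≈ 2.187
  n=2: λ₂ = 7.44π²/2.4² - 1 ≈ 11.748
  n=3: λ₃ = 16.74π²/2.4² - 1 ≈ 27.684
Since 1.86π²/2.4² ≈ 3.187 > 1, all λₙ > 0.
The n=1 mode decays slowest → dominates as t → ∞.
Asymptotic: v ~ c₁ sin(πx/2.4) e^{-λ₁t} with decay rate λ₁ ≈ 2.187.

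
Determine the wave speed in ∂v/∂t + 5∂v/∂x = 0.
Speed = 5. Information travels along x - 5t = const (rightward).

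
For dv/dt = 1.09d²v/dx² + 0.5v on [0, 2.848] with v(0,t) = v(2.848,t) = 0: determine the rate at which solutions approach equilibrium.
Eigenvalues: λₙ = 1.09n²π²/2.848² - 0.5.
First three modes:
  n=1: λ₁ = 1.09π²/2.848² - 0.5 ≈ 0.826
  n=2: λ₂ = 4.36π²/2.848² - 0.5 ≈ 4.805
  n=3: λ₃ = 9.81π²/2.848² - 0.5 ≈ 11.437
Since 1.09π²/2.848² ≈ 1.326 > 0.5, all λₙ > 0.
The n=1 mode decays slowest → dominates as t → ∞.
Asymptotic: v ~ c₁ sin(πx/2.848) e^{-λ₁t} with decay rate λ₁ ≈ 0.826.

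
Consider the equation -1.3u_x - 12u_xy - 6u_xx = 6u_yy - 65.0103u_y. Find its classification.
Rewriting in standard form: -6u_xx - 12u_xy - 6u_yy - 1.3u_x + 65.0103u_y = 0. Parabolic. (A = -6, B = -12, C = -6 gives B² - 4AC = 0.)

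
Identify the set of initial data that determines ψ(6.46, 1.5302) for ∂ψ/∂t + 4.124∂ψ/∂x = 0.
A single point: x = 0.1494552. The characteristic through (6.46, 1.5302) is x - 4.124t = const, so x = 6.46 - 4.124·1.5302 = 0.1494552.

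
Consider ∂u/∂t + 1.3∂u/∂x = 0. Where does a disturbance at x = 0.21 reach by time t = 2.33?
At x = 3.239. The characteristic carries data from (0.21, 0) to (3.239, 2.33).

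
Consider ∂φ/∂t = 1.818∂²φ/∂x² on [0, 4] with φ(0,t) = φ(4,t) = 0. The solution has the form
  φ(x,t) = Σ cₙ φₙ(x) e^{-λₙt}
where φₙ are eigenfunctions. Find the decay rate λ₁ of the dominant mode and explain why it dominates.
Eigenvalues: λₙ = 1.818n²π²/4².
First three modes:
  n=1: λ₁ = 1.818π²/4² ≈ 1.121
  n=2: λ₂ = 7.272π²/4² ≈ 4.486 (4× faster decay)
  n=3: λ₃ = 16.362π²/4² ≈ 10.093 (9× faster decay)
As t → ∞, higher modes decay exponentially faster. The n=1 mode dominates: φ ~ c₁ sin(πx/4) e^{-λ₁t}.
Decay rate: λ₁ = 1.818π²/4² ≈ 1.121.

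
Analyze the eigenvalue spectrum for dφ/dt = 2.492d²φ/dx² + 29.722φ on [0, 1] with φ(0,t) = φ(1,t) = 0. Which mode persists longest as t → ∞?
Eigenvalues: λₙ = 2.492n²π²/1² - 29.722.
First three modes:
  n=1: λ₁ = 2.492π² - 29.722 ≈ -5.127
  n=2: λ₂ = 9.968π² - 29.722 ≈ 68.658
  n=3: λ₃ = 22.428π² - 29.722 ≈ 191.633
Since 2.492π² ≈ 24.595 < 29.722, λ₁ < 0.
The n=1 mode grows fastest (−λₙ is largest for n=1) → dominates.
Asymptotic: φ ~ c₁ sin(πx/1) e^{5.127t} (exponential growth at rate −λ₁ ≈ 5.127).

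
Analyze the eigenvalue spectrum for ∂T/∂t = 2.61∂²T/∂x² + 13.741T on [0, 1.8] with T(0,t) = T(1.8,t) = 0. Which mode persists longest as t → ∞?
Eigenvalues: λₙ = 2.61n²π²/1.8² - 13.741.
First three modes:
  n=1: λ₁ = 2.61π²/1.8² - 13.741 ≈ -5.79
  n=2: λ₂ = 10.44π²/1.8² - 13.741 ≈ 18.061
  n=3: λ₃ = 23.49π²/1.8² - 13.741 ≈ 57.814
Since 2.61π²/1.8² ≈ 7.951 < 13.741, λ₁ < 0.
The n=1 mode grows fastest (−λₙ is largest for n=1) → dominates.
Asymptotic: T ~ c₁ sin(πx/1.8) e^{5.79t} (exponential growth at rate −λ₁ ≈ 5.79).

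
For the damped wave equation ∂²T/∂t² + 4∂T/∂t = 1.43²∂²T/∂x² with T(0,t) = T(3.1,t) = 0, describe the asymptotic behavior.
T → 0. Damping (γ=4) dissipates energy; oscillations decay exponentially.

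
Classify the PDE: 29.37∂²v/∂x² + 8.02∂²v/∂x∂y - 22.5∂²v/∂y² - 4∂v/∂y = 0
A = 29.37, B = 8.02, C = -22.5. Discriminant B² - 4AC = 2707.6204. Since 2707.6204 > 0, hyperbolic.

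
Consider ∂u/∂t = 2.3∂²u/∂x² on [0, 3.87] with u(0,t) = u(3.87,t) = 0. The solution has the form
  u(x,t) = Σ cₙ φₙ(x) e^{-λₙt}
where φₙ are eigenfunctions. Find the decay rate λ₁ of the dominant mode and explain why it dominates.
Eigenvalues: λₙ = 2.3n²π²/3.87².
First three modes:
  n=1: λ₁ = 2.3π²/3.87² ≈ 1.516
  n=2: λ₂ = 9.2π²/3.87² ≈ 6.063 (4× faster decay)
  n=3: λ₃ = 20.7π²/3.87² ≈ 13.641 (9× faster decay)
As t → ∞, higher modes decay exponentially faster. The n=1 mode dominates: u ~ c₁ sin(πx/3.87) e^{-λ₁t}.
Decay rate: λ₁ = 2.3π²/3.87² ≈ 1.516.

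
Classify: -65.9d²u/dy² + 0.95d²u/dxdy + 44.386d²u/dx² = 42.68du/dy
Rewriting in standard form: 44.386d²u/dx² + 0.95d²u/dxdy - 65.9d²u/dy² - 42.68du/dy = 0. Hyperbolic (discriminant = 11701.0521).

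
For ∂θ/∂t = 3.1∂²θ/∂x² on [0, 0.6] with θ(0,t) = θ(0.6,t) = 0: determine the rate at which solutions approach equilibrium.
Eigenvalues: λₙ = 3.1n²π²/0.6².
First three modes:
  n=1: λ₁ = 3.1π²/0.6² ≈ 84.988
  n=2: λ₂ = 12.4π²/0.6² ≈ 339.953 (4× faster decay)
  n=3: λ₃ = 27.9π²/0.6² ≈ 764.894 (9× faster decay)
As t → ∞, higher modes decay exponentially faster. The n=1 mode dominates: θ ~ c₁ sin(πx/0.6) e^{-λ₁t}.
Decay rate: λ₁ = 3.1π²/0.6² ≈ 84.988.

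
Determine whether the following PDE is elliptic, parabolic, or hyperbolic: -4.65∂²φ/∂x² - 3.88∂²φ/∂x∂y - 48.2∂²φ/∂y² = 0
Coefficients: A = -4.65, B = -3.88, C = -48.2. B² - 4AC = -881.4656, which is negative, so the equation is elliptic.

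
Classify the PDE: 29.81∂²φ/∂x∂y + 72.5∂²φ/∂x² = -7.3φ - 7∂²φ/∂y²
Rewriting in standard form: 72.5∂²φ/∂x² + 29.81∂²φ/∂x∂y + 7∂²φ/∂y² + 7.3φ = 0. A = 72.5, B = 29.81, C = 7. Discriminant B² - 4AC = -1141.3639. Since -1141.3639 < 0, elliptic.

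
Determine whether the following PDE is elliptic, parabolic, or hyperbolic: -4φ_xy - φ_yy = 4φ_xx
Rewriting in standard form: -4φ_xx - 4φ_xy - φ_yy = 0. Coefficients: A = -4, B = -4, C = -1. B² - 4AC = 0, which is zero, so the equation is parabolic.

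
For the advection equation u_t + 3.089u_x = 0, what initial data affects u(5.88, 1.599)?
A single point: x = 0.940689. The characteristic through (5.88, 1.599) is x - 3.089t = const, so x = 5.88 - 3.089·1.599 = 0.940689.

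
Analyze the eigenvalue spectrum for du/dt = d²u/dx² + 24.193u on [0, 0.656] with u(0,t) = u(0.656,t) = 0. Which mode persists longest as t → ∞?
Eigenvalues: λₙ = n²π²/0.656² - 24.193.
First three modes:
  n=1: λ₁ = π²/0.656² - 24.193 ≈ -1.258
  n=2: λ₂ = 4π²/0.656² - 24.193 ≈ 67.546
  n=3: λ₃ = 9π²/0.656² - 24.193 ≈ 182.219
Since π²/0.656² ≈ 22.935 < 24.193, λ₁ < 0.
The n=1 mode grows fastest (−λₙ is largest for n=1) → dominates.
Asymptotic: u ~ c₁ sin(πx/0.656) e^{1.258t} (exponential growth at rate −λ₁ ≈ 1.258).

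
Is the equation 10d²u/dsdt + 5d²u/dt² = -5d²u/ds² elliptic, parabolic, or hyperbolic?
Rewriting in standard form: 5d²u/ds² + 10d²u/dsdt + 5d²u/dt² = 0. Computing B² - 4AC with A = 5, B = 10, C = 5: discriminant = 0 (zero). Answer: parabolic.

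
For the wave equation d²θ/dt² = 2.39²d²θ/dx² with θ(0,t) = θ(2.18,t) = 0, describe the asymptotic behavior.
θ oscillates (no decay). Energy is conserved; the solution oscillates indefinitely as standing waves.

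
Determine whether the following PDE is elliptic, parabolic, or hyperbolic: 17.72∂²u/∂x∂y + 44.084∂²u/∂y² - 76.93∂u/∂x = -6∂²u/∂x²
Rewriting in standard form: 6∂²u/∂x² + 17.72∂²u/∂x∂y + 44.084∂²u/∂y² - 76.93∂u/∂x = 0. Coefficients: A = 6, B = 17.72, C = 44.084. B² - 4AC = -744.0176, which is negative, so the equation is elliptic.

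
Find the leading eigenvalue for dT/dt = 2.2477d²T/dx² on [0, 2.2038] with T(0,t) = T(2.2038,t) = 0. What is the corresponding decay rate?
Eigenvalues: λₙ = 2.2477n²π²/2.2038².
First three modes:
  n=1: λ₁ = 2.2477π²/2.2038² ≈ 4.568
  n=2: λ₂ = 8.9908π²/2.2038² ≈ 18.271 (4× faster decay)
  n=3: λ₃ = 20.2293π²/2.2038² ≈ 41.109 (9× faster decay)
As t → ∞, higher modes decay exponentially faster. The n=1 mode dominates: T ~ c₁ sin(πx/2.2038) e^{-λ₁t}.
Decay rate: λ₁ = 2.2477π²/2.2038² ≈ 4.568.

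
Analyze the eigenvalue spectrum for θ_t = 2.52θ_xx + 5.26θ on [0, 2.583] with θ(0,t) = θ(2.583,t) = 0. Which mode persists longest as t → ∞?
Eigenvalues: λₙ = 2.52n²π²/2.583² - 5.26.
First three modes:
  n=1: λ₁ = 2.52π²/2.583² - 5.26 ≈ -1.532
  n=2: λ₂ = 10.08π²/2.583² - 5.26 ≈ 9.651
  n=3: λ₃ = 22.68π²/2.583² - 5.26 ≈ 28.29
Since 2.52π²/2.583² ≈ 3.728 < 5.26, λ₁ < 0.
The n=1 mode grows fastest (−λₙ is largest for n=1) → dominates.
Asymptotic: θ ~ c₁ sin(πx/2.583) e^{1.532t} (exponential growth at rate −λ₁ ≈ 1.532).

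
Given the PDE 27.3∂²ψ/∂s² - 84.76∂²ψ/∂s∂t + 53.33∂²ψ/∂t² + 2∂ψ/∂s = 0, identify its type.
The second-order coefficients are A = 27.3, B = -84.76, C = 53.33. Since B² - 4AC = 1360.6216 > 0, this is a hyperbolic PDE.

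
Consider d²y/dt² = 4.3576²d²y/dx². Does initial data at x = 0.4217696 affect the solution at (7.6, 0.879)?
No. The domain of dependence is [3.7696696, 11.4303304], and 0.4217696 is outside this interval.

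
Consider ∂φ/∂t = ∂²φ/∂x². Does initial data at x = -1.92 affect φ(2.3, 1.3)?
Yes, for any finite x. The heat equation has infinite propagation speed, so all initial data affects all points at any t > 0.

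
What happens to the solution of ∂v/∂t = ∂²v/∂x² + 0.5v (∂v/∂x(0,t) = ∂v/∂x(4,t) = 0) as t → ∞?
v grows unboundedly. With Neumann BCs the constant mode has diffusion eigenvalue 0, so any r > 0 makes it grow like e^(0.5t); solution grows exponentially.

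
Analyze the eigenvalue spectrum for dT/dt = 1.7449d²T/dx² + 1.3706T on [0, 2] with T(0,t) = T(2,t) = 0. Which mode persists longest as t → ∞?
Eigenvalues: λₙ = 1.7449n²π²/2² - 1.3706.
First three modes:
  n=1: λ₁ = 1.7449π²/2² - 1.3706 ≈ 2.935
  n=2: λ₂ = 6.9796π²/2² - 1.3706 ≈ 15.851
  n=3: λ₃ = 15.7041π²/2² - 1.3706 ≈ 37.378
Since 1.7449π²/2² ≈ 4.305 > 1.3706, all λₙ > 0.
The n=1 mode decays slowest → dominates as t → ∞.
Asymptotic: T ~ c₁ sin(πx/2) e^{-λ₁t} with decay rate λ₁ ≈ 2.935.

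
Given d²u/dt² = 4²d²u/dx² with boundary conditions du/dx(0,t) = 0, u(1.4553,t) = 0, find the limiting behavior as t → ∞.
u oscillates (no decay). Energy is conserved; the solution oscillates indefinitely as standing waves.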